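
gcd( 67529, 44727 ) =877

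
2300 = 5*460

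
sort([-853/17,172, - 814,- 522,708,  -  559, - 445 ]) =[-814, - 559,-522,-445, - 853/17,172,708]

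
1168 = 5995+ - 4827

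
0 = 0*241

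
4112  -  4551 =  - 439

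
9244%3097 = 3050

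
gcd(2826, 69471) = 9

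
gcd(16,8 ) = 8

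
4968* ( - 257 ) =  - 1276776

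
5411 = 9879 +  - 4468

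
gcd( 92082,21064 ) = 2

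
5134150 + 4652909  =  9787059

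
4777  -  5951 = -1174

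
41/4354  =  41/4354 = 0.01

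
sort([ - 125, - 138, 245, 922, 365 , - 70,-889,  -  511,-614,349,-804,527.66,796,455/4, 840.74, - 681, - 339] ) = [-889, - 804,-681,  -  614,  -  511, - 339,  -  138,-125, - 70,455/4, 245,349,  365, 527.66,796 , 840.74,922]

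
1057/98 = 151/14 = 10.79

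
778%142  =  68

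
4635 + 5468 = 10103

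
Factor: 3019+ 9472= 12491 = 12491^1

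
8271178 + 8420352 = 16691530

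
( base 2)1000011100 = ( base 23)10B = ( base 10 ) 540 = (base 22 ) 12c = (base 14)2A8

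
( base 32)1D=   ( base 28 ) 1h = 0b101101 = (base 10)45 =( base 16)2d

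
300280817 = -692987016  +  993267833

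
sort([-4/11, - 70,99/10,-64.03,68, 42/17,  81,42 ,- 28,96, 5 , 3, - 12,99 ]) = [- 70, - 64.03, - 28,  -  12, - 4/11,42/17 , 3, 5,99/10, 42, 68,81, 96,  99 ] 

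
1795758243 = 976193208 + 819565035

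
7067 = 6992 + 75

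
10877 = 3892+6985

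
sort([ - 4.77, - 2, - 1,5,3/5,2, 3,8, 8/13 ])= [ -4.77, - 2, - 1,3/5,8/13, 2, 3,5,8]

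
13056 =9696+3360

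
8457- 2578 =5879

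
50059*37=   1852183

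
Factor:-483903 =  - 3^2 * 7^1 * 7681^1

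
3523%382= 85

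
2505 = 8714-6209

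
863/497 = 863/497 = 1.74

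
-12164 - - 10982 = -1182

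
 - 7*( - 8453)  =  59171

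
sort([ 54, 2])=[ 2,54]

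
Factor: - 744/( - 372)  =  2=2^1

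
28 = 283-255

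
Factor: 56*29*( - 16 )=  - 2^7*7^1*29^1  =  - 25984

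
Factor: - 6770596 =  - 2^2 * 7^1*  241807^1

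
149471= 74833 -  - 74638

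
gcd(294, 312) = 6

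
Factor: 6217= 6217^1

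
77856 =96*811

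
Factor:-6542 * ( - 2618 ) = 2^2* 7^1*11^1*17^1*3271^1 = 17126956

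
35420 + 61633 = 97053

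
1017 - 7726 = -6709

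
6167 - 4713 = 1454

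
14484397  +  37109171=51593568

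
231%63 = 42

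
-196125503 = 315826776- 511952279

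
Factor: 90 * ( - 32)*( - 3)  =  2^6*3^3*5^1 = 8640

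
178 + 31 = 209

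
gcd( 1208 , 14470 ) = 2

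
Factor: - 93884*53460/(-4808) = 627379830/601=2^1*3^5*5^1*7^2*11^1*479^1*601^ ( - 1 )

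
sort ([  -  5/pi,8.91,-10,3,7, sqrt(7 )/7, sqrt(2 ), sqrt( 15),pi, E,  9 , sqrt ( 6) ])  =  [  -  10, - 5/pi,sqrt (7) /7, sqrt( 2),sqrt( 6),E, 3, pi, sqrt ( 15 ),7, 8.91 , 9]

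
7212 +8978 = 16190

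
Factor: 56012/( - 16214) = -2^1*11^(  -  1)*19^1=- 38/11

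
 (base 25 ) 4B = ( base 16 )6f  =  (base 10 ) 111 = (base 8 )157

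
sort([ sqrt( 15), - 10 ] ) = [ - 10,sqrt ( 15)]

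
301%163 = 138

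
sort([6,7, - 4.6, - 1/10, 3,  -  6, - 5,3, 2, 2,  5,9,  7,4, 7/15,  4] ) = [ -6, -5,-4.6 ,  -  1/10,  7/15,2,2,3,  3,4 , 4,  5, 6, 7 , 7,9] 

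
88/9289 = 88/9289 = 0.01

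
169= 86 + 83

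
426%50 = 26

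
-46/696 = - 1 + 325/348=-0.07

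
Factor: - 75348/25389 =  - 2^2*23^1*31^( - 1) = - 92/31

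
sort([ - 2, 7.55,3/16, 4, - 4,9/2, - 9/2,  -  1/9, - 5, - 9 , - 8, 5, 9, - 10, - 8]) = [ - 10, - 9, - 8, -8, - 5, - 9/2, - 4, - 2, - 1/9,  3/16,4, 9/2,5, 7.55,9]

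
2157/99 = 21 + 26/33 = 21.79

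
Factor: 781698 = 2^1 * 3^1 *19^1*6857^1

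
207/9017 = 207/9017 = 0.02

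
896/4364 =224/1091 =0.21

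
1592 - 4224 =  -  2632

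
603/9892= 603/9892 =0.06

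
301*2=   602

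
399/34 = 399/34 =11.74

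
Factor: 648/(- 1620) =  - 2/5 = - 2^1* 5^( - 1)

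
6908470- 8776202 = -1867732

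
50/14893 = 50/14893 = 0.00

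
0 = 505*0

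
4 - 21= - 17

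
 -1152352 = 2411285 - 3563637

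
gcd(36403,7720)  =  1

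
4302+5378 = 9680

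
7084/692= 1771/173=10.24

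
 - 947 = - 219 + -728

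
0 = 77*0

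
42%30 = 12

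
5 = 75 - 70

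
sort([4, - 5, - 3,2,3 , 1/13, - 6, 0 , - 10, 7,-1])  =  [ - 10, - 6 , - 5, - 3, - 1, 0, 1/13 , 2,3,4, 7 ] 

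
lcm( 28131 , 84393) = 84393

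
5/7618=5/7618 = 0.00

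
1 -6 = -5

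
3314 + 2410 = 5724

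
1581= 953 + 628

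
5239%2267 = 705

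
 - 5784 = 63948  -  69732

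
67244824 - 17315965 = 49928859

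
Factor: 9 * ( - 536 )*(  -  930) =2^4*3^3*5^1*31^1*67^1 = 4486320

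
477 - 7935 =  - 7458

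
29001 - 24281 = 4720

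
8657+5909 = 14566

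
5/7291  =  5/7291  =  0.00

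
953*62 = 59086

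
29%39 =29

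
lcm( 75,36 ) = 900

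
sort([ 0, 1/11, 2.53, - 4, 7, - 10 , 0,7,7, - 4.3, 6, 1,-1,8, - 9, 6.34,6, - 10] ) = [ - 10, - 10  ,-9, - 4.3, -4,  -  1, 0, 0, 1/11 , 1,2.53,6,6, 6.34, 7 , 7,  7, 8]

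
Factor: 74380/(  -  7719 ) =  - 2^2*3^( - 1 )*5^1 *31^(-1 )*83^( - 1) * 3719^1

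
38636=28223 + 10413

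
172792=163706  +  9086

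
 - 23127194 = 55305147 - 78432341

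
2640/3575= 48/65= 0.74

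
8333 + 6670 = 15003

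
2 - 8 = -6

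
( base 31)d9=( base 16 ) 19C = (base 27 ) F7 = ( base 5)3122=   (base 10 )412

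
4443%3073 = 1370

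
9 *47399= 426591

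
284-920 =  - 636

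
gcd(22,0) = 22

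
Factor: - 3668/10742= -2^1*7^1*41^( - 1) = - 14/41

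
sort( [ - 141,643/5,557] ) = [-141, 643/5, 557]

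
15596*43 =670628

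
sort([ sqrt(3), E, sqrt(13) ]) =[ sqrt( 3),E,sqrt (13) ]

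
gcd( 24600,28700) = 4100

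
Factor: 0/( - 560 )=0 = 0^1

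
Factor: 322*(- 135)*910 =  -2^2*3^3 * 5^2*7^2 * 13^1*23^1= -  39557700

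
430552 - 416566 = 13986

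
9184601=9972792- 788191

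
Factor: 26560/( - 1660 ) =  - 16= - 2^4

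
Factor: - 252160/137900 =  - 64/35 =- 2^6*5^( -1)*7^ ( - 1)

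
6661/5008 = 6661/5008 = 1.33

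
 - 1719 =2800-4519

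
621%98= 33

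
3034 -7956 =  -4922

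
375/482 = 375/482 =0.78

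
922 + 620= 1542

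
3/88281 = 1/29427  =  0.00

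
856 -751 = 105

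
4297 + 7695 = 11992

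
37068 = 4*9267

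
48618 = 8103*6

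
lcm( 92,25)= 2300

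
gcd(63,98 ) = 7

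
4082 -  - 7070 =11152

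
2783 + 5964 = 8747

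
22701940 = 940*24151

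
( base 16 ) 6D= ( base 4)1231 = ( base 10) 109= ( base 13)85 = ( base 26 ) 45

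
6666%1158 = 876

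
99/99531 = 11/11059 = 0.00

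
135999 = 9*15111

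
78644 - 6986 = 71658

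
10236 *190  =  1944840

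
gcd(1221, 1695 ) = 3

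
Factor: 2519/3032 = 2^ ( - 3)*11^1*229^1 * 379^( - 1)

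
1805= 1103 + 702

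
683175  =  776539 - 93364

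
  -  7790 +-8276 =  - 16066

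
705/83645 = 141/16729= 0.01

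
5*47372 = 236860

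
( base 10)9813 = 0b10011001010101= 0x2655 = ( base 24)h0l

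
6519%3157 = 205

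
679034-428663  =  250371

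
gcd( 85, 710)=5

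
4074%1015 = 14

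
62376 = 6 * 10396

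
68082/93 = 22694/31 = 732.06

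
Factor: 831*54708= 2^2 * 3^2*47^1 * 97^1*277^1= 45462348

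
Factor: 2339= 2339^1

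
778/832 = 389/416= 0.94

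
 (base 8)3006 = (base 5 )22132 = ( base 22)342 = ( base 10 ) 1542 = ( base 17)55C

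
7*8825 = 61775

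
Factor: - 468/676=-9/13 = - 3^2*13^(-1) 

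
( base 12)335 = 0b111011001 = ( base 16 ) 1D9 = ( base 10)473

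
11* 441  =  4851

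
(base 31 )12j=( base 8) 2022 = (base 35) tr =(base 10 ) 1042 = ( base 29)16r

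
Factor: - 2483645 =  - 5^1*251^1 * 1979^1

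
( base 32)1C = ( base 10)44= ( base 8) 54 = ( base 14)32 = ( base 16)2C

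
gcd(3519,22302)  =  9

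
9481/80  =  9481/80 = 118.51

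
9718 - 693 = 9025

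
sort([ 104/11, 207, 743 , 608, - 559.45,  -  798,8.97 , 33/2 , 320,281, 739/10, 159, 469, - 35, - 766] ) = [ - 798, - 766, - 559.45, - 35,  8.97, 104/11 , 33/2, 739/10,159, 207,281 , 320, 469, 608,743] 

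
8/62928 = 1/7866 = 0.00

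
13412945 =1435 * 9347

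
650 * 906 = 588900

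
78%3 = 0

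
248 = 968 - 720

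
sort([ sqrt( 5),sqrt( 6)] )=[ sqrt( 5), sqrt( 6) ]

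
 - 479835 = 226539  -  706374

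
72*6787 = 488664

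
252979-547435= -294456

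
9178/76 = 4589/38 = 120.76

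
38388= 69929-31541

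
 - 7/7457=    - 7/7457  =  -0.00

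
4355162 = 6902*631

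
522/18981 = 58/2109=0.03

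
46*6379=293434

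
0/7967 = 0 = 0.00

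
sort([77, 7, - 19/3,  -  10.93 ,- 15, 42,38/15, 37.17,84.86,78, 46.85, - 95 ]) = [ - 95, - 15, - 10.93, - 19/3,38/15, 7, 37.17,42, 46.85, 77,  78, 84.86 ]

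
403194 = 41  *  9834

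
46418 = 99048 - 52630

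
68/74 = 34/37= 0.92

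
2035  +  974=3009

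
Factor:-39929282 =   -  2^1*383^1 *52127^1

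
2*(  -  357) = - 714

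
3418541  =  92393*37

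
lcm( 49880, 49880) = 49880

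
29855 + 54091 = 83946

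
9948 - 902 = 9046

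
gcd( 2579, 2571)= 1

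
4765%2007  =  751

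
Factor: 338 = 2^1 * 13^2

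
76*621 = 47196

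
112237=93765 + 18472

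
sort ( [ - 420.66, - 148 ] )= [ - 420.66, - 148]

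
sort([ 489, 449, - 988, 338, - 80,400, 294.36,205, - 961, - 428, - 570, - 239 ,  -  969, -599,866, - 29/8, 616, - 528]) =[  -  988, - 969, - 961, - 599 , - 570, - 528, - 428, - 239, - 80, - 29/8, 205,294.36 , 338,400,449, 489, 616, 866 ] 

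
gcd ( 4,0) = 4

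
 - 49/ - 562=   49/562 = 0.09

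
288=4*72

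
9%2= 1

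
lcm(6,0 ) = 0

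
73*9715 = 709195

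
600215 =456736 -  - 143479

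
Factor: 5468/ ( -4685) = - 2^2*5^(-1) * 937^( - 1 ) *1367^1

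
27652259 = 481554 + 27170705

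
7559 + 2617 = 10176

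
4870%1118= 398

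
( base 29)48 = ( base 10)124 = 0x7C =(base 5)444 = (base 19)6a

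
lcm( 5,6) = 30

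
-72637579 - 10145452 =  - 82783031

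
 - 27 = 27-54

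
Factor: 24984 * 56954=1422938736 =2^4*3^2*347^1*28477^1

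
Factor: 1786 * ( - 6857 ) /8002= - 6123301/4001  =  - 19^1*47^1*4001^( - 1 )*6857^1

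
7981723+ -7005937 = 975786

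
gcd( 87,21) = 3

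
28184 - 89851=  - 61667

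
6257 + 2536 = 8793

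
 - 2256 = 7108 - 9364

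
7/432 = 7/432 = 0.02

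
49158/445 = 49158/445 = 110.47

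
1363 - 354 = 1009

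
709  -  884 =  - 175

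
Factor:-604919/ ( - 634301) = 7^1*103^1*839^1 * 634301^(-1 ) 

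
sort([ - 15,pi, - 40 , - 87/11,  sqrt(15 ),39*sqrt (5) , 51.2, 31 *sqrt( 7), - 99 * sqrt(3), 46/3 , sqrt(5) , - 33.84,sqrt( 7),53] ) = [ - 99*sqrt(3), - 40, - 33.84, -15,- 87/11,sqrt(5),  sqrt(7),pi,  sqrt( 15),46/3, 51.2,53,31 * sqrt(7), 39*sqrt( 5) ] 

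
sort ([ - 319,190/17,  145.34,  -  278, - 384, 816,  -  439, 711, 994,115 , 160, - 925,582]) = [ - 925,-439, - 384, - 319, - 278,190/17,115, 145.34, 160,582,711,816,994] 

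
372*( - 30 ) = -11160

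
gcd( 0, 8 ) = 8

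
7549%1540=1389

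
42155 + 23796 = 65951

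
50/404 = 25/202 = 0.12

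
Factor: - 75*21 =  - 3^2 * 5^2*7^1 =-1575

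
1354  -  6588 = -5234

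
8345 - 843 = 7502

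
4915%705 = 685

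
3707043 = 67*55329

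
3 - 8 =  - 5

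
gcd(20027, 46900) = 7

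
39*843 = 32877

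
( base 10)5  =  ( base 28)5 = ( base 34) 5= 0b101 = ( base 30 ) 5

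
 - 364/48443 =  - 364/48443  =  - 0.01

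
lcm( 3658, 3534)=208506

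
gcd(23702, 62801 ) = 1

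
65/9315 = 13/1863 =0.01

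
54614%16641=4691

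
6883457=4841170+2042287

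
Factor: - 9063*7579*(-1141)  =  3^2*7^1*11^1*13^1*19^1*53^2*163^1=78373552257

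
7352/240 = 919/30 = 30.63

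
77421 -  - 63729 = 141150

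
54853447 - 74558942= - 19705495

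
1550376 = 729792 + 820584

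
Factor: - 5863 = -11^1 * 13^1*41^1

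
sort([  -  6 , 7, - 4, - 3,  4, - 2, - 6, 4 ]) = [ - 6, - 6, - 4, - 3, - 2, 4, 4,7 ] 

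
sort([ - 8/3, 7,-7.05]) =[ - 7.05, - 8/3, 7]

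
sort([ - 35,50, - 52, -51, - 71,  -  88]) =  [-88 ,-71, - 52, - 51, - 35,50]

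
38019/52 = 38019/52 = 731.13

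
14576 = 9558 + 5018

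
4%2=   0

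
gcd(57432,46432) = 8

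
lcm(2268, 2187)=61236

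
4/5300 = 1/1325 = 0.00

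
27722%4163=2744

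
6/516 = 1/86 = 0.01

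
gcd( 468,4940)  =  52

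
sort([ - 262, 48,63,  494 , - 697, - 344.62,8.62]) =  [-697, - 344.62, - 262,  8.62, 48 , 63,494]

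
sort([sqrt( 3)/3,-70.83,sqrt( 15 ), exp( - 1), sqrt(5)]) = [ - 70.83, exp ( - 1),  sqrt(3 ) /3 , sqrt( 5 ), sqrt(15)]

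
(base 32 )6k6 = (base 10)6790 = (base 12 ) 3b1a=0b1101010000110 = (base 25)ALF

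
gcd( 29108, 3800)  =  76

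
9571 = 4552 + 5019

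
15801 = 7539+8262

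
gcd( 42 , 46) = 2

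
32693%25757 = 6936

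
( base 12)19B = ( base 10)263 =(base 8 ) 407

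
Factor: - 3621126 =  - 2^1 * 3^1*603521^1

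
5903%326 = 35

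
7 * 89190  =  624330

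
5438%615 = 518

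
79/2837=79/2837 = 0.03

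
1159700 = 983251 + 176449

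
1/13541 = 1/13541 = 0.00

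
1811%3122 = 1811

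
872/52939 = 872/52939 =0.02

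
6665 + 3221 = 9886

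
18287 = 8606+9681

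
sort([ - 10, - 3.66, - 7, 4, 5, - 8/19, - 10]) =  [ - 10, - 10, - 7, - 3.66, - 8/19, 4 , 5 ] 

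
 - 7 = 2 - 9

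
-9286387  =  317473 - 9603860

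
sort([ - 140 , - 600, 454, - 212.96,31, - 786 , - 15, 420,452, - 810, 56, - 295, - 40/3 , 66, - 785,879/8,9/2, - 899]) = [ - 899, - 810,-786,-785, - 600,-295, - 212.96,-140 , - 15, - 40/3,9/2 , 31, 56, 66,879/8,  420,452,454]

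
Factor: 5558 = 2^1 *7^1*397^1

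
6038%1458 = 206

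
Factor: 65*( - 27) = -3^3*5^1*13^1 = - 1755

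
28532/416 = 68 + 61/104 = 68.59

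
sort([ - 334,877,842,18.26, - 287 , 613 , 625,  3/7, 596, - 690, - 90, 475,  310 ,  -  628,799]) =[ - 690, - 628,-334, - 287, - 90,3/7, 18.26,310,475,596,613, 625, 799,842,877]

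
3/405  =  1/135=0.01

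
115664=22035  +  93629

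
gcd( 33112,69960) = 8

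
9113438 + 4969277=14082715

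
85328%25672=8312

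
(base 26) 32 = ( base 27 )2Q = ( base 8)120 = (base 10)80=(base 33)2E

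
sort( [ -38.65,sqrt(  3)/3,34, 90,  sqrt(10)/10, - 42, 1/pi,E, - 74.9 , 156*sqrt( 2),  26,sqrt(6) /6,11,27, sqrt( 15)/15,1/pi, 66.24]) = [ - 74.9, - 42, - 38.65,  sqrt(15) /15, sqrt(10) /10,1/pi,1/pi,sqrt( 6 )/6,sqrt (3) /3, E , 11,  26, 27,  34, 66.24,  90,156*sqrt ( 2 ) ] 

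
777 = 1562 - 785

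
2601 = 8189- 5588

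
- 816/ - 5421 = 272/1807 = 0.15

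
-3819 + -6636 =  - 10455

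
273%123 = 27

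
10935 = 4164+6771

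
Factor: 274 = 2^1*137^1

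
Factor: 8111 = 8111^1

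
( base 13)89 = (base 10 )113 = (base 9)135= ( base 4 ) 1301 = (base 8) 161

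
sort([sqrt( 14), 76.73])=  [ sqrt( 14), 76.73]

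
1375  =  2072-697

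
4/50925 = 4/50925 = 0.00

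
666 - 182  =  484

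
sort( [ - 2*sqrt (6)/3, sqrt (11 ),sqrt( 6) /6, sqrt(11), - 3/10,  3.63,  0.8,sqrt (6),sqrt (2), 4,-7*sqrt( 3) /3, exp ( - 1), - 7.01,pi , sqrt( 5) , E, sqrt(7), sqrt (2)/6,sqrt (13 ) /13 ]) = [ - 7.01, - 7*sqrt( 3)/3, - 2*sqrt(6)/3, - 3/10,sqrt(2 )/6,sqrt (13 )/13,exp( - 1), sqrt (6)/6, 0.8, sqrt( 2), sqrt ( 5),  sqrt( 6), sqrt( 7 ),E, pi , sqrt ( 11 ), sqrt(11), 3.63, 4] 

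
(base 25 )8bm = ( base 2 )1010010110001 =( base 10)5297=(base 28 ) 6l5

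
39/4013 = 39/4013 = 0.01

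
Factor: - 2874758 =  - 2^1* 1437379^1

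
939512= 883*1064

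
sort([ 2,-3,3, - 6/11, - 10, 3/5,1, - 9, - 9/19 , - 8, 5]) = [ - 10,- 9,-8, - 3, - 6/11,  -  9/19,3/5,1,2,3,  5]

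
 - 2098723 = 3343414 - 5442137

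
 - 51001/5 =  - 10201 + 4/5 =-10200.20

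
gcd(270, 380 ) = 10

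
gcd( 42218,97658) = 22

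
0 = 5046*0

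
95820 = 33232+62588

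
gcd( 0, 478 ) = 478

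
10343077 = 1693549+8649528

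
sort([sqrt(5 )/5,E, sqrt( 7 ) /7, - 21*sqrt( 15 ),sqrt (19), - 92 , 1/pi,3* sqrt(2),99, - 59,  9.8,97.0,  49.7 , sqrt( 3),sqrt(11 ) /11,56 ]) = [ - 92,- 21*sqrt(15), - 59,sqrt( 11) /11,1/pi, sqrt(7)/7, sqrt( 5 )/5,sqrt( 3), E,3*sqrt( 2 ),sqrt( 19 ), 9.8,49.7, 56,97.0, 99] 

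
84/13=6+6/13 = 6.46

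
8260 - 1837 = 6423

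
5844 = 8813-2969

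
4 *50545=202180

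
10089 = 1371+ 8718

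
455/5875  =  91/1175  =  0.08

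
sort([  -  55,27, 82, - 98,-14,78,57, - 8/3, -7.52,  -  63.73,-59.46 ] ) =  [-98, - 63.73,-59.46 ,-55, - 14, - 7.52,-8/3,27, 57,78, 82 ] 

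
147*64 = 9408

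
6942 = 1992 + 4950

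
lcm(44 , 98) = 2156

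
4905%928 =265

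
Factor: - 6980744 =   -  2^3*17^1*51329^1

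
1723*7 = 12061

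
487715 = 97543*5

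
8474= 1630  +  6844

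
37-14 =23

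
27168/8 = 3396= 3396.00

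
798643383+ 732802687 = 1531446070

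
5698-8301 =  - 2603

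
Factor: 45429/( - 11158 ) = -57/14= - 2^( - 1)*3^1*7^( - 1)*19^1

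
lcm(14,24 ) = 168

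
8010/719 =8010/719 = 11.14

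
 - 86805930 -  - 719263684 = 632457754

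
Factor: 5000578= 2^1 * 11^1*227299^1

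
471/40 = 471/40 =11.78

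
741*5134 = 3804294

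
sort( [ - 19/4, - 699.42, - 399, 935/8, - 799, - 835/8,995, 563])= [ - 799, - 699.42, - 399 ,-835/8,  -  19/4, 935/8, 563,995]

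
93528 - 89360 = 4168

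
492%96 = 12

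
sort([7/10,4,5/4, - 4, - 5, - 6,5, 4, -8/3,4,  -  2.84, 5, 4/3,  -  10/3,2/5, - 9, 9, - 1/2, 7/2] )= [ - 9,-6, - 5, - 4 , - 10/3, - 2.84, - 8/3, - 1/2, 2/5 , 7/10,5/4,  4/3, 7/2,4,4,4,5,5, 9 ] 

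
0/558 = 0 = 0.00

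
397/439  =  397/439 = 0.90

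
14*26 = 364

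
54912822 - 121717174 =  - 66804352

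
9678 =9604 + 74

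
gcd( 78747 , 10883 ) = 1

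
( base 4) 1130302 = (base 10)5938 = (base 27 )83P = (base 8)13462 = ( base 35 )4TN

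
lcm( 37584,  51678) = 413424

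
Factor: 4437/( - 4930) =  - 9/10 = - 2^( -1)*3^2 * 5^(-1 )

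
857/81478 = 857/81478= 0.01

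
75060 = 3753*20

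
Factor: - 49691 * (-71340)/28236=5^1*13^( - 1)*17^1*29^1*37^1*41^1*79^1 * 181^( - 1)  =  295412995/2353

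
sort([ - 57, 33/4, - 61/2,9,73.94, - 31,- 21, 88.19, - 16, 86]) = [ - 57, - 31, - 61/2,-21 , - 16,33/4, 9,73.94, 86, 88.19 ]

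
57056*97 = 5534432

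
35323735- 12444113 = 22879622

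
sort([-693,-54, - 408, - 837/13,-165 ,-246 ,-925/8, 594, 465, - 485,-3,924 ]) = [ - 693, - 485, - 408,  -  246,- 165,-925/8, - 837/13, - 54, - 3,465, 594, 924 ] 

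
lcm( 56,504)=504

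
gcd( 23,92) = 23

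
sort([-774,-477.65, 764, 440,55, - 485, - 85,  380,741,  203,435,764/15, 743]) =[ - 774 , - 485, - 477.65, - 85,764/15, 55, 203, 380 , 435, 440,741,743,764] 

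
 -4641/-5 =928+1/5 = 928.20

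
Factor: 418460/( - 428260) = -7^1*19^(-1)* 23^ (-1)*61^1 = - 427/437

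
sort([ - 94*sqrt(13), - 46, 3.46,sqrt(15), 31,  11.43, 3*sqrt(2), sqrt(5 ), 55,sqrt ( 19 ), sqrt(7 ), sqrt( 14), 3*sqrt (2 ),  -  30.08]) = [ - 94*sqrt(13 ),-46,-30.08, sqrt(5), sqrt( 7),3.46 , sqrt(14),sqrt( 15),3 * sqrt( 2),3*sqrt(2),  sqrt ( 19),11.43,31,55]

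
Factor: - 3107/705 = -3^ (-1)*5^( - 1)  *  13^1*47^(-1 )* 239^1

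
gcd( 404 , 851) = 1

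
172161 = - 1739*(-99)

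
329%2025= 329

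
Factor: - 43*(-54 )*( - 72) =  - 2^4*3^5*43^1 = - 167184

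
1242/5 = 1242/5 = 248.40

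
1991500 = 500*3983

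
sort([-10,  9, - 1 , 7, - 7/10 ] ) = [ - 10,-1, - 7/10, 7,9]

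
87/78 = 1 + 3/26 = 1.12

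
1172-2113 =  - 941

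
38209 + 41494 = 79703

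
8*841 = 6728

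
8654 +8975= 17629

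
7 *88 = 616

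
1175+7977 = 9152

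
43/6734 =43/6734 = 0.01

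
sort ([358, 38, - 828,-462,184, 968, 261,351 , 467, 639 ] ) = [ -828,-462,38,184,261,351,358,467,  639,968]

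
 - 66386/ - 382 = 173 + 150/191 = 173.79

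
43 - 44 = -1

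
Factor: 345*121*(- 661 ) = -27593445 = - 3^1  *5^1*11^2*23^1* 661^1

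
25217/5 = 25217/5 = 5043.40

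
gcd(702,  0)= 702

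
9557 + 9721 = 19278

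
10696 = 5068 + 5628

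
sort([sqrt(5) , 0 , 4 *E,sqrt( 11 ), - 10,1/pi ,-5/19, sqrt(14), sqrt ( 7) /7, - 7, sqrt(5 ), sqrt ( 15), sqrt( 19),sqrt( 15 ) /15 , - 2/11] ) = [ - 10, - 7,-5/19, -2/11, 0, sqrt(15)/15, 1/pi,sqrt( 7) /7,sqrt(5 ) , sqrt( 5),sqrt(11), sqrt(14), sqrt (15) , sqrt( 19), 4  *  E] 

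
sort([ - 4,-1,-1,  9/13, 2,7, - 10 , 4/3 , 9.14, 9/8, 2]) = [ - 10, - 4, - 1, - 1,9/13,9/8  ,  4/3, 2, 2 , 7, 9.14]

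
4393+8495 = 12888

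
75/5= 15=15.00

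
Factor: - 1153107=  - 3^2*31^1*4133^1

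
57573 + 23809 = 81382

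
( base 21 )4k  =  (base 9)125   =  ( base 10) 104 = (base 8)150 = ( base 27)3n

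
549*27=14823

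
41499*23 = 954477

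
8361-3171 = 5190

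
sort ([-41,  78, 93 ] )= [ - 41,  78, 93 ]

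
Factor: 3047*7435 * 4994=113136298330 = 2^1*5^1*11^2 * 227^1*277^1*1487^1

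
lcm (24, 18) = 72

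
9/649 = 9/649 = 0.01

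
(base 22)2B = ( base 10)55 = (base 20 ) 2F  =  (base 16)37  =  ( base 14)3d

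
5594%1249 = 598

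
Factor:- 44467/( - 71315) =5^ ( - 1)*17^ (-1)*53^1=53/85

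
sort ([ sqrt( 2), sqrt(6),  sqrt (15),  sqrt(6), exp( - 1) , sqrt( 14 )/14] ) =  [ sqrt (14)/14,exp( - 1),sqrt(2) , sqrt(6) , sqrt( 6),sqrt(15)] 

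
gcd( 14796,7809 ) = 411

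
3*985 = 2955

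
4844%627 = 455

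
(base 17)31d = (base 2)1110000001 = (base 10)897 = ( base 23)1G0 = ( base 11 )746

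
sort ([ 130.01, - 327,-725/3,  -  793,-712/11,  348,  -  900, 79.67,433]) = [-900,-793,-327, - 725/3, - 712/11, 79.67 , 130.01,348, 433 ] 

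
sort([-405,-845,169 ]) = [-845,-405, 169]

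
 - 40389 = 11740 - 52129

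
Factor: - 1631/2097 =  - 7/9 =- 3^( - 2 )*7^1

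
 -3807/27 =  - 141=- 141.00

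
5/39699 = 5/39699 = 0.00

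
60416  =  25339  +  35077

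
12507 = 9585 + 2922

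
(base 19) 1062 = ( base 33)6DC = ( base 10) 6975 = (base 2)1101100111111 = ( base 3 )100120100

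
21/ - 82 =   -  1+61/82 = -0.26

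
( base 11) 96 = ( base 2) 1101001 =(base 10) 105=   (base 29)3i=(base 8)151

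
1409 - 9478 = - 8069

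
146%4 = 2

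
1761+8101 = 9862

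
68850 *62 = 4268700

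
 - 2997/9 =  - 333 = - 333.00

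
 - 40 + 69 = 29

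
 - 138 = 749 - 887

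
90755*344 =31219720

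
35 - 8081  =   - 8046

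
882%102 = 66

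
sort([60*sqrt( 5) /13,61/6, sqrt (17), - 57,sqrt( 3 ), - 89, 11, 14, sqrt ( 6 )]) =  [-89,-57, sqrt(3 ),sqrt (6 ),sqrt( 17 ),61/6, 60*sqrt ( 5 )/13,11, 14] 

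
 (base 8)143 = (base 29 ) 3C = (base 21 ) 4f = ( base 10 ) 99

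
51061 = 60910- 9849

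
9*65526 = 589734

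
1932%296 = 156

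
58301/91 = 58301/91 =640.67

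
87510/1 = 87510 = 87510.00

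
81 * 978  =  79218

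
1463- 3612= -2149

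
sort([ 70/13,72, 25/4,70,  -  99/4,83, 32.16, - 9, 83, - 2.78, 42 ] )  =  [  -  99/4, - 9, - 2.78, 70/13, 25/4, 32.16,42, 70,72 , 83, 83 ] 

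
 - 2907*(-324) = 941868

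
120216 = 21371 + 98845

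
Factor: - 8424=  -2^3*3^4 *13^1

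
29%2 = 1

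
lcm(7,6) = 42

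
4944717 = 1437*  3441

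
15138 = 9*1682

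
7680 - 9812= - 2132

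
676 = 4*169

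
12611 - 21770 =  - 9159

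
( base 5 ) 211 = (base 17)35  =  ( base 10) 56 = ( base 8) 70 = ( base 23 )2A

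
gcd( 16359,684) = 57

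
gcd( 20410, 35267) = 1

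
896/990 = 448/495 = 0.91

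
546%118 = 74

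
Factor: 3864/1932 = 2 = 2^1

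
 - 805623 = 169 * (- 4767 )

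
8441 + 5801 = 14242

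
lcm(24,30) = 120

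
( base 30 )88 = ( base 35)73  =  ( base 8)370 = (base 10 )248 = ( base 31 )80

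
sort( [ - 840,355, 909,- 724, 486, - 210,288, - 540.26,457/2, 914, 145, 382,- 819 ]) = [-840,-819,-724, - 540.26, - 210, 145, 457/2,288, 355,  382, 486, 909, 914]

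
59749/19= 3144 + 13/19 = 3144.68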